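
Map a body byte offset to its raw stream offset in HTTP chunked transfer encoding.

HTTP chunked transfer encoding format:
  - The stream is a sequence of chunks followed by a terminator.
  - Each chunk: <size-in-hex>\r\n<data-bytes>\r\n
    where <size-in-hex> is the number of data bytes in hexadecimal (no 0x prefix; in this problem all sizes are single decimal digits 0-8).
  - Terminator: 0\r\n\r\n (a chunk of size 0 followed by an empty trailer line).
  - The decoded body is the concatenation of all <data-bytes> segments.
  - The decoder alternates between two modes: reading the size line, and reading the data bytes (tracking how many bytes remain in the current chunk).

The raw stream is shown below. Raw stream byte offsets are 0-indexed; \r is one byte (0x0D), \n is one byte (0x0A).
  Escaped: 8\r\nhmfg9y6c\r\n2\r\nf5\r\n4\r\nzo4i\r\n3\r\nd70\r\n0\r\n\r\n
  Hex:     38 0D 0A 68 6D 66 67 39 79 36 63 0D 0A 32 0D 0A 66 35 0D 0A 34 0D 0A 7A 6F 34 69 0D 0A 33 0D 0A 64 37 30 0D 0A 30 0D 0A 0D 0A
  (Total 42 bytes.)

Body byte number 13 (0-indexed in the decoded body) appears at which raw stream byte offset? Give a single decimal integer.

Chunk 1: stream[0..1]='8' size=0x8=8, data at stream[3..11]='hmfg9y6c' -> body[0..8], body so far='hmfg9y6c'
Chunk 2: stream[13..14]='2' size=0x2=2, data at stream[16..18]='f5' -> body[8..10], body so far='hmfg9y6cf5'
Chunk 3: stream[20..21]='4' size=0x4=4, data at stream[23..27]='zo4i' -> body[10..14], body so far='hmfg9y6cf5zo4i'
Chunk 4: stream[29..30]='3' size=0x3=3, data at stream[32..35]='d70' -> body[14..17], body so far='hmfg9y6cf5zo4id70'
Chunk 5: stream[37..38]='0' size=0 (terminator). Final body='hmfg9y6cf5zo4id70' (17 bytes)
Body byte 13 at stream offset 26

Answer: 26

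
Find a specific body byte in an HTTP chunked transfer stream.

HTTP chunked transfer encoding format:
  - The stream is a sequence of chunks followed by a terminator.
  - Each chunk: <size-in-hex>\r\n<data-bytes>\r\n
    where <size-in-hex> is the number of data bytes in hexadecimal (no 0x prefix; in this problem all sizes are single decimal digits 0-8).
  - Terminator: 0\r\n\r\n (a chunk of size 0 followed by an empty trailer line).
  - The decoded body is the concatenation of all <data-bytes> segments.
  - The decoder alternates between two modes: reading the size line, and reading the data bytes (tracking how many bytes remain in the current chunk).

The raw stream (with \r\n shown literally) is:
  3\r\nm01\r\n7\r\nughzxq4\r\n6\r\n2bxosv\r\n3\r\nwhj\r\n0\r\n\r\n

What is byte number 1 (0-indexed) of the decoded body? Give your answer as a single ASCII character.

Chunk 1: stream[0..1]='3' size=0x3=3, data at stream[3..6]='m01' -> body[0..3], body so far='m01'
Chunk 2: stream[8..9]='7' size=0x7=7, data at stream[11..18]='ughzxq4' -> body[3..10], body so far='m01ughzxq4'
Chunk 3: stream[20..21]='6' size=0x6=6, data at stream[23..29]='2bxosv' -> body[10..16], body so far='m01ughzxq42bxosv'
Chunk 4: stream[31..32]='3' size=0x3=3, data at stream[34..37]='whj' -> body[16..19], body so far='m01ughzxq42bxosvwhj'
Chunk 5: stream[39..40]='0' size=0 (terminator). Final body='m01ughzxq42bxosvwhj' (19 bytes)
Body byte 1 = '0'

Answer: 0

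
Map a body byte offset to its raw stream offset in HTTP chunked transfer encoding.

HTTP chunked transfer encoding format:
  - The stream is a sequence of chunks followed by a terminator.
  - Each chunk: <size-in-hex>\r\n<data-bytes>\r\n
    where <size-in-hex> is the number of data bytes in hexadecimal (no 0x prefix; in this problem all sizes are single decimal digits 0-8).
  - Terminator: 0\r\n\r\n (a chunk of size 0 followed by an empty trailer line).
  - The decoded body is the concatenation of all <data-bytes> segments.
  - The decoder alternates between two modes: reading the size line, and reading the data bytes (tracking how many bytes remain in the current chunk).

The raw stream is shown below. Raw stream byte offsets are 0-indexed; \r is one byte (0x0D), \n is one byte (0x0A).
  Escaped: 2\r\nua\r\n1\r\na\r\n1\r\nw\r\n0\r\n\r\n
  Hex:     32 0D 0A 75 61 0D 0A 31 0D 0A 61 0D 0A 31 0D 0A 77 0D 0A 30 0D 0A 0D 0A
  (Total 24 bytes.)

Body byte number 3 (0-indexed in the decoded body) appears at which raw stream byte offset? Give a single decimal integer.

Answer: 16

Derivation:
Chunk 1: stream[0..1]='2' size=0x2=2, data at stream[3..5]='ua' -> body[0..2], body so far='ua'
Chunk 2: stream[7..8]='1' size=0x1=1, data at stream[10..11]='a' -> body[2..3], body so far='uaa'
Chunk 3: stream[13..14]='1' size=0x1=1, data at stream[16..17]='w' -> body[3..4], body so far='uaaw'
Chunk 4: stream[19..20]='0' size=0 (terminator). Final body='uaaw' (4 bytes)
Body byte 3 at stream offset 16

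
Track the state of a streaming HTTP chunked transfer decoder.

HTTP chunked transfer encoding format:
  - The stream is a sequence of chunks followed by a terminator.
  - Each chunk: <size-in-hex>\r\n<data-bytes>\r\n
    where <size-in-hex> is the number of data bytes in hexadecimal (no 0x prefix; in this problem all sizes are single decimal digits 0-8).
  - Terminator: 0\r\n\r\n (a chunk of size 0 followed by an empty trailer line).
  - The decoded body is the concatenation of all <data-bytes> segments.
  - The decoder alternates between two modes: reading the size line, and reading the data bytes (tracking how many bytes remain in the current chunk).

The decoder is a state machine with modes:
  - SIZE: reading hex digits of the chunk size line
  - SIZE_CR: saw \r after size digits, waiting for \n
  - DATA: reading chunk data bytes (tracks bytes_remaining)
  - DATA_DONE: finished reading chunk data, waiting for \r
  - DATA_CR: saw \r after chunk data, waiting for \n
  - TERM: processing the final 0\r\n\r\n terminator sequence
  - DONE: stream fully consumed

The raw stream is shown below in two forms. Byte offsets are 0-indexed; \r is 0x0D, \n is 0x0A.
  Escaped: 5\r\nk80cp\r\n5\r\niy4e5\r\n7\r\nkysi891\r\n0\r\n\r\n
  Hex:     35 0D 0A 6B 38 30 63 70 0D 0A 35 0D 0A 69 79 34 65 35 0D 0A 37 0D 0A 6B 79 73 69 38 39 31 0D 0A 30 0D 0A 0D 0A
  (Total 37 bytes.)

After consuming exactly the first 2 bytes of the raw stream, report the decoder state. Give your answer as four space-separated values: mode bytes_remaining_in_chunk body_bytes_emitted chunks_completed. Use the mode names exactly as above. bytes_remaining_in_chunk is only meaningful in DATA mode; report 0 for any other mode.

Byte 0 = '5': mode=SIZE remaining=0 emitted=0 chunks_done=0
Byte 1 = 0x0D: mode=SIZE_CR remaining=0 emitted=0 chunks_done=0

Answer: SIZE_CR 0 0 0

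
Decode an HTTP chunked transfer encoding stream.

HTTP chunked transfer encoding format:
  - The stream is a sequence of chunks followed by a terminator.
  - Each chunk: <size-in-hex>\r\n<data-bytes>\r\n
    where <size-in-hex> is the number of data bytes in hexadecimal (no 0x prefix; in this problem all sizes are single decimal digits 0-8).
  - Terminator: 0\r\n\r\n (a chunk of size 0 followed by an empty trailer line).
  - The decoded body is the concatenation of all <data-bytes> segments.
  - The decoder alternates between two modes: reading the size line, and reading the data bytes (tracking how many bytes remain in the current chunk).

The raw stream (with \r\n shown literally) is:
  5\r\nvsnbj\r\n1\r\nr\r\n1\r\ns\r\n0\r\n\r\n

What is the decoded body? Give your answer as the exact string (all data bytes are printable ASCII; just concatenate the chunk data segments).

Answer: vsnbjrs

Derivation:
Chunk 1: stream[0..1]='5' size=0x5=5, data at stream[3..8]='vsnbj' -> body[0..5], body so far='vsnbj'
Chunk 2: stream[10..11]='1' size=0x1=1, data at stream[13..14]='r' -> body[5..6], body so far='vsnbjr'
Chunk 3: stream[16..17]='1' size=0x1=1, data at stream[19..20]='s' -> body[6..7], body so far='vsnbjrs'
Chunk 4: stream[22..23]='0' size=0 (terminator). Final body='vsnbjrs' (7 bytes)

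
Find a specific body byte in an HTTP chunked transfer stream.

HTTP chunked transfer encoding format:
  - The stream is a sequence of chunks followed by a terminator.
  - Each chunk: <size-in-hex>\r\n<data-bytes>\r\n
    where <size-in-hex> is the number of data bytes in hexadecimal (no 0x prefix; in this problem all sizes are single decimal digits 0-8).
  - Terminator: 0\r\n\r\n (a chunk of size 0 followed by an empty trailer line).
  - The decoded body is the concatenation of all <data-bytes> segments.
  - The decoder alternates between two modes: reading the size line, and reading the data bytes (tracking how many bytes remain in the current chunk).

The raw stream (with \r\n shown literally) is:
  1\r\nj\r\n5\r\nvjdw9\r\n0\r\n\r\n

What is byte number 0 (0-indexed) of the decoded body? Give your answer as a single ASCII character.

Chunk 1: stream[0..1]='1' size=0x1=1, data at stream[3..4]='j' -> body[0..1], body so far='j'
Chunk 2: stream[6..7]='5' size=0x5=5, data at stream[9..14]='vjdw9' -> body[1..6], body so far='jvjdw9'
Chunk 3: stream[16..17]='0' size=0 (terminator). Final body='jvjdw9' (6 bytes)
Body byte 0 = 'j'

Answer: j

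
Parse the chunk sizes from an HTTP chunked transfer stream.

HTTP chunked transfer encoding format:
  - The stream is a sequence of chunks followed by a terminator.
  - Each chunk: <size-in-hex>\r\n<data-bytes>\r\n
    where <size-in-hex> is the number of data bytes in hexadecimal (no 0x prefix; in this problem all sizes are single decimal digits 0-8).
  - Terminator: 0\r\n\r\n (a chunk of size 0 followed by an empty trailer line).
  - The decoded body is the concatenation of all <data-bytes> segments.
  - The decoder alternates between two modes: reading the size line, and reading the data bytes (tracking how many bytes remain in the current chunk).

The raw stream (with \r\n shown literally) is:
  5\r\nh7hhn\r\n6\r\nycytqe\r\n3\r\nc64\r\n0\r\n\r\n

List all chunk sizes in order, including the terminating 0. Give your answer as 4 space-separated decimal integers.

Answer: 5 6 3 0

Derivation:
Chunk 1: stream[0..1]='5' size=0x5=5, data at stream[3..8]='h7hhn' -> body[0..5], body so far='h7hhn'
Chunk 2: stream[10..11]='6' size=0x6=6, data at stream[13..19]='ycytqe' -> body[5..11], body so far='h7hhnycytqe'
Chunk 3: stream[21..22]='3' size=0x3=3, data at stream[24..27]='c64' -> body[11..14], body so far='h7hhnycytqec64'
Chunk 4: stream[29..30]='0' size=0 (terminator). Final body='h7hhnycytqec64' (14 bytes)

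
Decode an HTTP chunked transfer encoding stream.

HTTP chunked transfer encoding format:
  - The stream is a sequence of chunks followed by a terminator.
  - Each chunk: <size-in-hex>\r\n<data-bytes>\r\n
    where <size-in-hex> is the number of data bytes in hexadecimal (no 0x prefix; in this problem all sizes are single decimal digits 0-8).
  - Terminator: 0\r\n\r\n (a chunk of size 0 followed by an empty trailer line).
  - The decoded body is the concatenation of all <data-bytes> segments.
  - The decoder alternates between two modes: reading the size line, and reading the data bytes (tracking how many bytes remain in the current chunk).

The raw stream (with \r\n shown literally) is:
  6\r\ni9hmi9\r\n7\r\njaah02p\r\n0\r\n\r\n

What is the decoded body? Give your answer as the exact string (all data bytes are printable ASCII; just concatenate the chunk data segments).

Chunk 1: stream[0..1]='6' size=0x6=6, data at stream[3..9]='i9hmi9' -> body[0..6], body so far='i9hmi9'
Chunk 2: stream[11..12]='7' size=0x7=7, data at stream[14..21]='jaah02p' -> body[6..13], body so far='i9hmi9jaah02p'
Chunk 3: stream[23..24]='0' size=0 (terminator). Final body='i9hmi9jaah02p' (13 bytes)

Answer: i9hmi9jaah02p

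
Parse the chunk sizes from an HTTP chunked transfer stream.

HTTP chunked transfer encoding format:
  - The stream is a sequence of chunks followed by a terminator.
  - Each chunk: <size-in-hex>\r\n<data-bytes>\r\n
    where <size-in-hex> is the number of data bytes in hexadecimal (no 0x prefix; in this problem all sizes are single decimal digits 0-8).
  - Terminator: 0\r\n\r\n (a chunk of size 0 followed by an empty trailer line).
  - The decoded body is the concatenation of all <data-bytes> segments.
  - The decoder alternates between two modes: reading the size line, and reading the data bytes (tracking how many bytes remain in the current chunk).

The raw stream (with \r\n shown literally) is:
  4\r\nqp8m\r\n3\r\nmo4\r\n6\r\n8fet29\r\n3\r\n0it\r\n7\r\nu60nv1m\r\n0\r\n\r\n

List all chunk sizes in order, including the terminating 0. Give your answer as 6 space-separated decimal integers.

Answer: 4 3 6 3 7 0

Derivation:
Chunk 1: stream[0..1]='4' size=0x4=4, data at stream[3..7]='qp8m' -> body[0..4], body so far='qp8m'
Chunk 2: stream[9..10]='3' size=0x3=3, data at stream[12..15]='mo4' -> body[4..7], body so far='qp8mmo4'
Chunk 3: stream[17..18]='6' size=0x6=6, data at stream[20..26]='8fet29' -> body[7..13], body so far='qp8mmo48fet29'
Chunk 4: stream[28..29]='3' size=0x3=3, data at stream[31..34]='0it' -> body[13..16], body so far='qp8mmo48fet290it'
Chunk 5: stream[36..37]='7' size=0x7=7, data at stream[39..46]='u60nv1m' -> body[16..23], body so far='qp8mmo48fet290itu60nv1m'
Chunk 6: stream[48..49]='0' size=0 (terminator). Final body='qp8mmo48fet290itu60nv1m' (23 bytes)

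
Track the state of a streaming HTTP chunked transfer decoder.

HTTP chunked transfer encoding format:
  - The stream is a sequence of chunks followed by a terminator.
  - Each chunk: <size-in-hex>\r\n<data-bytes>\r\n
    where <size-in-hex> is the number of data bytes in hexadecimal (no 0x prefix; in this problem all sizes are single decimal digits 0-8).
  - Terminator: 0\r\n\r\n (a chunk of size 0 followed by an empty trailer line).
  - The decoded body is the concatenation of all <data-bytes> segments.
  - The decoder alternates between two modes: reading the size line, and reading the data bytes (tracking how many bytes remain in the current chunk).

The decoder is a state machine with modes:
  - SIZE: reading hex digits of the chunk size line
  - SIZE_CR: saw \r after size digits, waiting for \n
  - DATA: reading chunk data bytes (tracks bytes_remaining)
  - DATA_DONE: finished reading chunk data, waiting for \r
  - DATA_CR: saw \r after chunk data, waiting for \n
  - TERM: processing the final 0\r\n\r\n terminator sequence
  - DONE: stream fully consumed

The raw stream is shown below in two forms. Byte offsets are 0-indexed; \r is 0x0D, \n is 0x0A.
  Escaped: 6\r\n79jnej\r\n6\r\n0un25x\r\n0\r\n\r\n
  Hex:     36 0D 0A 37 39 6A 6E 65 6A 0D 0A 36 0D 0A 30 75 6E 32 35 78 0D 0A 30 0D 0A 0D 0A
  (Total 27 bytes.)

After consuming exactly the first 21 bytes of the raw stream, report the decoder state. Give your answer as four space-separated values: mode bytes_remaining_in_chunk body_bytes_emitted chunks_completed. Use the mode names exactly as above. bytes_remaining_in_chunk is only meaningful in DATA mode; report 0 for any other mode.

Answer: DATA_CR 0 12 1

Derivation:
Byte 0 = '6': mode=SIZE remaining=0 emitted=0 chunks_done=0
Byte 1 = 0x0D: mode=SIZE_CR remaining=0 emitted=0 chunks_done=0
Byte 2 = 0x0A: mode=DATA remaining=6 emitted=0 chunks_done=0
Byte 3 = '7': mode=DATA remaining=5 emitted=1 chunks_done=0
Byte 4 = '9': mode=DATA remaining=4 emitted=2 chunks_done=0
Byte 5 = 'j': mode=DATA remaining=3 emitted=3 chunks_done=0
Byte 6 = 'n': mode=DATA remaining=2 emitted=4 chunks_done=0
Byte 7 = 'e': mode=DATA remaining=1 emitted=5 chunks_done=0
Byte 8 = 'j': mode=DATA_DONE remaining=0 emitted=6 chunks_done=0
Byte 9 = 0x0D: mode=DATA_CR remaining=0 emitted=6 chunks_done=0
Byte 10 = 0x0A: mode=SIZE remaining=0 emitted=6 chunks_done=1
Byte 11 = '6': mode=SIZE remaining=0 emitted=6 chunks_done=1
Byte 12 = 0x0D: mode=SIZE_CR remaining=0 emitted=6 chunks_done=1
Byte 13 = 0x0A: mode=DATA remaining=6 emitted=6 chunks_done=1
Byte 14 = '0': mode=DATA remaining=5 emitted=7 chunks_done=1
Byte 15 = 'u': mode=DATA remaining=4 emitted=8 chunks_done=1
Byte 16 = 'n': mode=DATA remaining=3 emitted=9 chunks_done=1
Byte 17 = '2': mode=DATA remaining=2 emitted=10 chunks_done=1
Byte 18 = '5': mode=DATA remaining=1 emitted=11 chunks_done=1
Byte 19 = 'x': mode=DATA_DONE remaining=0 emitted=12 chunks_done=1
Byte 20 = 0x0D: mode=DATA_CR remaining=0 emitted=12 chunks_done=1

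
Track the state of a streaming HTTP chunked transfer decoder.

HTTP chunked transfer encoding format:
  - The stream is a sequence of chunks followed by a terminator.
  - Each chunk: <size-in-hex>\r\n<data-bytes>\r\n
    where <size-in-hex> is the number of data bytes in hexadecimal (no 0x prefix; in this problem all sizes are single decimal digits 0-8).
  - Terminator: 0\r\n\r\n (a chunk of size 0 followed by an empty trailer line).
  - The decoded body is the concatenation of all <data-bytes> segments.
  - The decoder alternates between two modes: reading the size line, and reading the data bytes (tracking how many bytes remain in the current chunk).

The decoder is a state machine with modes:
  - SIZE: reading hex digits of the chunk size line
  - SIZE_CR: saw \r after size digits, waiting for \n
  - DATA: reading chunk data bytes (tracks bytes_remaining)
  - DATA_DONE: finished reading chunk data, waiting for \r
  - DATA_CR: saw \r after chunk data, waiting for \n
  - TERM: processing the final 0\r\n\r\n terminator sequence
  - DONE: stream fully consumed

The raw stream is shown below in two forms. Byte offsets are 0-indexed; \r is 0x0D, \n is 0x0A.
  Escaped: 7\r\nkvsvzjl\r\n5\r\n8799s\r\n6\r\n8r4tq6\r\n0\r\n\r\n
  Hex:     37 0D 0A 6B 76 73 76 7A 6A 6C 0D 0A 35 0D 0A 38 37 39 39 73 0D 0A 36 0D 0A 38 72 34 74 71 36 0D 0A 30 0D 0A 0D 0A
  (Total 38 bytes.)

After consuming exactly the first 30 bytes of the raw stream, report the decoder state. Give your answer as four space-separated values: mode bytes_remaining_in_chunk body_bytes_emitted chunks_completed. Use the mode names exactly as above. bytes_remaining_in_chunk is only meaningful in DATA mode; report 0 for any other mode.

Answer: DATA 1 17 2

Derivation:
Byte 0 = '7': mode=SIZE remaining=0 emitted=0 chunks_done=0
Byte 1 = 0x0D: mode=SIZE_CR remaining=0 emitted=0 chunks_done=0
Byte 2 = 0x0A: mode=DATA remaining=7 emitted=0 chunks_done=0
Byte 3 = 'k': mode=DATA remaining=6 emitted=1 chunks_done=0
Byte 4 = 'v': mode=DATA remaining=5 emitted=2 chunks_done=0
Byte 5 = 's': mode=DATA remaining=4 emitted=3 chunks_done=0
Byte 6 = 'v': mode=DATA remaining=3 emitted=4 chunks_done=0
Byte 7 = 'z': mode=DATA remaining=2 emitted=5 chunks_done=0
Byte 8 = 'j': mode=DATA remaining=1 emitted=6 chunks_done=0
Byte 9 = 'l': mode=DATA_DONE remaining=0 emitted=7 chunks_done=0
Byte 10 = 0x0D: mode=DATA_CR remaining=0 emitted=7 chunks_done=0
Byte 11 = 0x0A: mode=SIZE remaining=0 emitted=7 chunks_done=1
Byte 12 = '5': mode=SIZE remaining=0 emitted=7 chunks_done=1
Byte 13 = 0x0D: mode=SIZE_CR remaining=0 emitted=7 chunks_done=1
Byte 14 = 0x0A: mode=DATA remaining=5 emitted=7 chunks_done=1
Byte 15 = '8': mode=DATA remaining=4 emitted=8 chunks_done=1
Byte 16 = '7': mode=DATA remaining=3 emitted=9 chunks_done=1
Byte 17 = '9': mode=DATA remaining=2 emitted=10 chunks_done=1
Byte 18 = '9': mode=DATA remaining=1 emitted=11 chunks_done=1
Byte 19 = 's': mode=DATA_DONE remaining=0 emitted=12 chunks_done=1
Byte 20 = 0x0D: mode=DATA_CR remaining=0 emitted=12 chunks_done=1
Byte 21 = 0x0A: mode=SIZE remaining=0 emitted=12 chunks_done=2
Byte 22 = '6': mode=SIZE remaining=0 emitted=12 chunks_done=2
Byte 23 = 0x0D: mode=SIZE_CR remaining=0 emitted=12 chunks_done=2
Byte 24 = 0x0A: mode=DATA remaining=6 emitted=12 chunks_done=2
Byte 25 = '8': mode=DATA remaining=5 emitted=13 chunks_done=2
Byte 26 = 'r': mode=DATA remaining=4 emitted=14 chunks_done=2
Byte 27 = '4': mode=DATA remaining=3 emitted=15 chunks_done=2
Byte 28 = 't': mode=DATA remaining=2 emitted=16 chunks_done=2
Byte 29 = 'q': mode=DATA remaining=1 emitted=17 chunks_done=2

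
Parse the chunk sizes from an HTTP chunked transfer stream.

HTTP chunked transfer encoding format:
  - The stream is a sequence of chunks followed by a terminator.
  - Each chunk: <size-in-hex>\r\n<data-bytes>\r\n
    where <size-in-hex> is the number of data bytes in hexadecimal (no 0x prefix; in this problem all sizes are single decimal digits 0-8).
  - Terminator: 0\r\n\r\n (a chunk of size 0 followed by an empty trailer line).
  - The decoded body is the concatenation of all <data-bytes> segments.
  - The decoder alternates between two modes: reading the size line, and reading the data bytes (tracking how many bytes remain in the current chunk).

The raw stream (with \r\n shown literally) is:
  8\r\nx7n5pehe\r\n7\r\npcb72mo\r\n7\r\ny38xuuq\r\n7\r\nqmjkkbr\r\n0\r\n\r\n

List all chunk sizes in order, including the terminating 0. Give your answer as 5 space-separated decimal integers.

Chunk 1: stream[0..1]='8' size=0x8=8, data at stream[3..11]='x7n5pehe' -> body[0..8], body so far='x7n5pehe'
Chunk 2: stream[13..14]='7' size=0x7=7, data at stream[16..23]='pcb72mo' -> body[8..15], body so far='x7n5pehepcb72mo'
Chunk 3: stream[25..26]='7' size=0x7=7, data at stream[28..35]='y38xuuq' -> body[15..22], body so far='x7n5pehepcb72moy38xuuq'
Chunk 4: stream[37..38]='7' size=0x7=7, data at stream[40..47]='qmjkkbr' -> body[22..29], body so far='x7n5pehepcb72moy38xuuqqmjkkbr'
Chunk 5: stream[49..50]='0' size=0 (terminator). Final body='x7n5pehepcb72moy38xuuqqmjkkbr' (29 bytes)

Answer: 8 7 7 7 0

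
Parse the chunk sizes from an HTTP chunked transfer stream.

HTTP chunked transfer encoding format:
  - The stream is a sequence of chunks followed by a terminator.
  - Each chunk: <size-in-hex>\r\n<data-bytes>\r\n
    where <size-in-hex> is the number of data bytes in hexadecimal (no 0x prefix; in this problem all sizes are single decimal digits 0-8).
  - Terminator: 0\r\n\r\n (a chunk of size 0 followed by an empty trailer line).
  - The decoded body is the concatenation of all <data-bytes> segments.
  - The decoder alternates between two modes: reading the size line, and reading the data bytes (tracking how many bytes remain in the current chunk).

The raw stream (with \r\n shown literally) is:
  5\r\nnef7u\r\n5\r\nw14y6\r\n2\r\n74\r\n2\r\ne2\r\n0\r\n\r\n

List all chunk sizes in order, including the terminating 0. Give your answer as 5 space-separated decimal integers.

Answer: 5 5 2 2 0

Derivation:
Chunk 1: stream[0..1]='5' size=0x5=5, data at stream[3..8]='nef7u' -> body[0..5], body so far='nef7u'
Chunk 2: stream[10..11]='5' size=0x5=5, data at stream[13..18]='w14y6' -> body[5..10], body so far='nef7uw14y6'
Chunk 3: stream[20..21]='2' size=0x2=2, data at stream[23..25]='74' -> body[10..12], body so far='nef7uw14y674'
Chunk 4: stream[27..28]='2' size=0x2=2, data at stream[30..32]='e2' -> body[12..14], body so far='nef7uw14y674e2'
Chunk 5: stream[34..35]='0' size=0 (terminator). Final body='nef7uw14y674e2' (14 bytes)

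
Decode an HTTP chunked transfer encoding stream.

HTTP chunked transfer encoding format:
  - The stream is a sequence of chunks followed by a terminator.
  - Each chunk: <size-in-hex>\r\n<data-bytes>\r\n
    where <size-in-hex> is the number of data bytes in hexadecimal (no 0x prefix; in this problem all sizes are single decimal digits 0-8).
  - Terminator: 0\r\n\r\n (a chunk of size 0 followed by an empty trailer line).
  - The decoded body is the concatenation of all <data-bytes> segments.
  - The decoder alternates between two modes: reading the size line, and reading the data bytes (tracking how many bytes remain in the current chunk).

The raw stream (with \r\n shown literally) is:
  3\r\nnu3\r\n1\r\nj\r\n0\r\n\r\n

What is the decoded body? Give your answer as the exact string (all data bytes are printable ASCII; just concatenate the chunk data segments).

Chunk 1: stream[0..1]='3' size=0x3=3, data at stream[3..6]='nu3' -> body[0..3], body so far='nu3'
Chunk 2: stream[8..9]='1' size=0x1=1, data at stream[11..12]='j' -> body[3..4], body so far='nu3j'
Chunk 3: stream[14..15]='0' size=0 (terminator). Final body='nu3j' (4 bytes)

Answer: nu3j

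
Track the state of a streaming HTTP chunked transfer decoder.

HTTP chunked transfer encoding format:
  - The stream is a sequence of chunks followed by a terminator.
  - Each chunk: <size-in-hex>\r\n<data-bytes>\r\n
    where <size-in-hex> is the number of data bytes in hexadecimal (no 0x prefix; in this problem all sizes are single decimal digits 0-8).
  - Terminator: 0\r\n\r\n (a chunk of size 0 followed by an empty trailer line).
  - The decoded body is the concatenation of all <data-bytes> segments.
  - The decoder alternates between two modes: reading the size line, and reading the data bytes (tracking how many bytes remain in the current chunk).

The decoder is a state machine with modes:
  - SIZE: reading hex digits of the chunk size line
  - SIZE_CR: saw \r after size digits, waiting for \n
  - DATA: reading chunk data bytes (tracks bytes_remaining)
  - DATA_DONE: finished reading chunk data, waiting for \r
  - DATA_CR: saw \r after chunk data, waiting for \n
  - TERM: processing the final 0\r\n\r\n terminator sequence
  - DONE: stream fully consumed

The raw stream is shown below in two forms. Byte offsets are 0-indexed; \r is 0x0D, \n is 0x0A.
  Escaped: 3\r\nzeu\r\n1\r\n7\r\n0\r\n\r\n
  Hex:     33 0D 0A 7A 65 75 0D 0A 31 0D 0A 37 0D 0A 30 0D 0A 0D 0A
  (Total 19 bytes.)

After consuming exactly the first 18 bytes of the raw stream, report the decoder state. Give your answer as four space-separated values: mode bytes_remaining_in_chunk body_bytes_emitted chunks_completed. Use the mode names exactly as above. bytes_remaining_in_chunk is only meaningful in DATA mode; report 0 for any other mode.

Byte 0 = '3': mode=SIZE remaining=0 emitted=0 chunks_done=0
Byte 1 = 0x0D: mode=SIZE_CR remaining=0 emitted=0 chunks_done=0
Byte 2 = 0x0A: mode=DATA remaining=3 emitted=0 chunks_done=0
Byte 3 = 'z': mode=DATA remaining=2 emitted=1 chunks_done=0
Byte 4 = 'e': mode=DATA remaining=1 emitted=2 chunks_done=0
Byte 5 = 'u': mode=DATA_DONE remaining=0 emitted=3 chunks_done=0
Byte 6 = 0x0D: mode=DATA_CR remaining=0 emitted=3 chunks_done=0
Byte 7 = 0x0A: mode=SIZE remaining=0 emitted=3 chunks_done=1
Byte 8 = '1': mode=SIZE remaining=0 emitted=3 chunks_done=1
Byte 9 = 0x0D: mode=SIZE_CR remaining=0 emitted=3 chunks_done=1
Byte 10 = 0x0A: mode=DATA remaining=1 emitted=3 chunks_done=1
Byte 11 = '7': mode=DATA_DONE remaining=0 emitted=4 chunks_done=1
Byte 12 = 0x0D: mode=DATA_CR remaining=0 emitted=4 chunks_done=1
Byte 13 = 0x0A: mode=SIZE remaining=0 emitted=4 chunks_done=2
Byte 14 = '0': mode=SIZE remaining=0 emitted=4 chunks_done=2
Byte 15 = 0x0D: mode=SIZE_CR remaining=0 emitted=4 chunks_done=2
Byte 16 = 0x0A: mode=TERM remaining=0 emitted=4 chunks_done=2
Byte 17 = 0x0D: mode=TERM remaining=0 emitted=4 chunks_done=2

Answer: TERM 0 4 2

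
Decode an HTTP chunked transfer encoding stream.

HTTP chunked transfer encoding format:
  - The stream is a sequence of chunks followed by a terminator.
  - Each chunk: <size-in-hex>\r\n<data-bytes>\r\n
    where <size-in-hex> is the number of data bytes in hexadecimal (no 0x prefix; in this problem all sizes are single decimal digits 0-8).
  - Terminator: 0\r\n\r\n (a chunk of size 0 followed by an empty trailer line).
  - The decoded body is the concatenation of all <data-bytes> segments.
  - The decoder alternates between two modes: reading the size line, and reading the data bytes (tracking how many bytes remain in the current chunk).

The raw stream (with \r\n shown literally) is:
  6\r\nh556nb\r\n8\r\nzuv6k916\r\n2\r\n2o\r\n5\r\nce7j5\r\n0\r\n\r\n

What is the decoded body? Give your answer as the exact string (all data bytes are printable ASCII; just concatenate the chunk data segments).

Answer: h556nbzuv6k9162oce7j5

Derivation:
Chunk 1: stream[0..1]='6' size=0x6=6, data at stream[3..9]='h556nb' -> body[0..6], body so far='h556nb'
Chunk 2: stream[11..12]='8' size=0x8=8, data at stream[14..22]='zuv6k916' -> body[6..14], body so far='h556nbzuv6k916'
Chunk 3: stream[24..25]='2' size=0x2=2, data at stream[27..29]='2o' -> body[14..16], body so far='h556nbzuv6k9162o'
Chunk 4: stream[31..32]='5' size=0x5=5, data at stream[34..39]='ce7j5' -> body[16..21], body so far='h556nbzuv6k9162oce7j5'
Chunk 5: stream[41..42]='0' size=0 (terminator). Final body='h556nbzuv6k9162oce7j5' (21 bytes)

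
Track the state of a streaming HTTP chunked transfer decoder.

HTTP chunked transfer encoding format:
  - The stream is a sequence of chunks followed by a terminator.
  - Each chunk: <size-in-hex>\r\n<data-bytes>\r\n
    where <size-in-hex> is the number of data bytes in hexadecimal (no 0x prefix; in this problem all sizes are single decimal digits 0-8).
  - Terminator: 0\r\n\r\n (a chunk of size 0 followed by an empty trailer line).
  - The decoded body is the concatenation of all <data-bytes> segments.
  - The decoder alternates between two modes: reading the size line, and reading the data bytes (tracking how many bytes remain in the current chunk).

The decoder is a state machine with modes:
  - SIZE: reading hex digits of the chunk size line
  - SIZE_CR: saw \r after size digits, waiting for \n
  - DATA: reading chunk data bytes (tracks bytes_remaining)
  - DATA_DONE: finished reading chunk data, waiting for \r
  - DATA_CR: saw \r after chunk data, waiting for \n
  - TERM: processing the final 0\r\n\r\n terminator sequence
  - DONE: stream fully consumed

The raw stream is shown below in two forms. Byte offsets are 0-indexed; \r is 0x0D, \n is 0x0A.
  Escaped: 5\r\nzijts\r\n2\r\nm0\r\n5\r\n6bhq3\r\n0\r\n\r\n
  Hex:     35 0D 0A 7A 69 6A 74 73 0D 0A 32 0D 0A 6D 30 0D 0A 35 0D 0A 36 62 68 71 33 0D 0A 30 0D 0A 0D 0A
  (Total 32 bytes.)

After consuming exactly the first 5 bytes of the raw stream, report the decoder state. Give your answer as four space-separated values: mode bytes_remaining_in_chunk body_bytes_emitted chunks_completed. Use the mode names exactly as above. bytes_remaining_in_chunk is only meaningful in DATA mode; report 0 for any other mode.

Byte 0 = '5': mode=SIZE remaining=0 emitted=0 chunks_done=0
Byte 1 = 0x0D: mode=SIZE_CR remaining=0 emitted=0 chunks_done=0
Byte 2 = 0x0A: mode=DATA remaining=5 emitted=0 chunks_done=0
Byte 3 = 'z': mode=DATA remaining=4 emitted=1 chunks_done=0
Byte 4 = 'i': mode=DATA remaining=3 emitted=2 chunks_done=0

Answer: DATA 3 2 0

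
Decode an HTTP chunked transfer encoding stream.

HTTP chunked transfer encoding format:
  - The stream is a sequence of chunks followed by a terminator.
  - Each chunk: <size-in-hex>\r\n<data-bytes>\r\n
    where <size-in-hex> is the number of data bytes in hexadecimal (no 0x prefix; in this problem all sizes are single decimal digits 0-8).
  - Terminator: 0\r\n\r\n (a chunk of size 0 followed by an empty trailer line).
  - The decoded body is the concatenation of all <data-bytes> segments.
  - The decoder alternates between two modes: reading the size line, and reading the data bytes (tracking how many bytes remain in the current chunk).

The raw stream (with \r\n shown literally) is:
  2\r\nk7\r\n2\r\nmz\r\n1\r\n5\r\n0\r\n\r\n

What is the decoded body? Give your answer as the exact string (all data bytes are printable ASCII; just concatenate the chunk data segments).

Chunk 1: stream[0..1]='2' size=0x2=2, data at stream[3..5]='k7' -> body[0..2], body so far='k7'
Chunk 2: stream[7..8]='2' size=0x2=2, data at stream[10..12]='mz' -> body[2..4], body so far='k7mz'
Chunk 3: stream[14..15]='1' size=0x1=1, data at stream[17..18]='5' -> body[4..5], body so far='k7mz5'
Chunk 4: stream[20..21]='0' size=0 (terminator). Final body='k7mz5' (5 bytes)

Answer: k7mz5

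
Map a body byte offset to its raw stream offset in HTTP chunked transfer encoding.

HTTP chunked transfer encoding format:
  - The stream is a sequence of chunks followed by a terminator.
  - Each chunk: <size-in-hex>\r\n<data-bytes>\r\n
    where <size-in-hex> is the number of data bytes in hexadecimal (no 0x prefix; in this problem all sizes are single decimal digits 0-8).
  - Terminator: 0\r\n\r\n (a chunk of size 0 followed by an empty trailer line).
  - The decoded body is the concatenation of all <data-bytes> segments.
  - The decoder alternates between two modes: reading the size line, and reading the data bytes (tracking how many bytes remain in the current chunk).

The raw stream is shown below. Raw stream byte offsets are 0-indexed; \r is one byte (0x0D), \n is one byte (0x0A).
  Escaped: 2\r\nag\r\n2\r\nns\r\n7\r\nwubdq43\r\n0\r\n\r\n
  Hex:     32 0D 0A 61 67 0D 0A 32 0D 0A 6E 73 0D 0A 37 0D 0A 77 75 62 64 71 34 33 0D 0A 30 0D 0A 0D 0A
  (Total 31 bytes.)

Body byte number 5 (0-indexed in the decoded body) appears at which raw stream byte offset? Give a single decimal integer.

Answer: 18

Derivation:
Chunk 1: stream[0..1]='2' size=0x2=2, data at stream[3..5]='ag' -> body[0..2], body so far='ag'
Chunk 2: stream[7..8]='2' size=0x2=2, data at stream[10..12]='ns' -> body[2..4], body so far='agns'
Chunk 3: stream[14..15]='7' size=0x7=7, data at stream[17..24]='wubdq43' -> body[4..11], body so far='agnswubdq43'
Chunk 4: stream[26..27]='0' size=0 (terminator). Final body='agnswubdq43' (11 bytes)
Body byte 5 at stream offset 18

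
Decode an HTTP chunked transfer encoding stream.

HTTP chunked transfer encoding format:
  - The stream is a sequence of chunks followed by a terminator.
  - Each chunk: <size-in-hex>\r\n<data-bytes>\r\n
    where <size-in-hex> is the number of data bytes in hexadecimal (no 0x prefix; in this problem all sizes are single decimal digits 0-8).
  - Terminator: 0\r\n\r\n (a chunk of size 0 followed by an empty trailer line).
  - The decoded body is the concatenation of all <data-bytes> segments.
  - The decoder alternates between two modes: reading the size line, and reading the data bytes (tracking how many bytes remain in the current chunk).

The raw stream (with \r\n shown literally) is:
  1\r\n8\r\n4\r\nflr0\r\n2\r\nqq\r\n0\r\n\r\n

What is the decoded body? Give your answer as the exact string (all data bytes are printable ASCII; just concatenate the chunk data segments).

Chunk 1: stream[0..1]='1' size=0x1=1, data at stream[3..4]='8' -> body[0..1], body so far='8'
Chunk 2: stream[6..7]='4' size=0x4=4, data at stream[9..13]='flr0' -> body[1..5], body so far='8flr0'
Chunk 3: stream[15..16]='2' size=0x2=2, data at stream[18..20]='qq' -> body[5..7], body so far='8flr0qq'
Chunk 4: stream[22..23]='0' size=0 (terminator). Final body='8flr0qq' (7 bytes)

Answer: 8flr0qq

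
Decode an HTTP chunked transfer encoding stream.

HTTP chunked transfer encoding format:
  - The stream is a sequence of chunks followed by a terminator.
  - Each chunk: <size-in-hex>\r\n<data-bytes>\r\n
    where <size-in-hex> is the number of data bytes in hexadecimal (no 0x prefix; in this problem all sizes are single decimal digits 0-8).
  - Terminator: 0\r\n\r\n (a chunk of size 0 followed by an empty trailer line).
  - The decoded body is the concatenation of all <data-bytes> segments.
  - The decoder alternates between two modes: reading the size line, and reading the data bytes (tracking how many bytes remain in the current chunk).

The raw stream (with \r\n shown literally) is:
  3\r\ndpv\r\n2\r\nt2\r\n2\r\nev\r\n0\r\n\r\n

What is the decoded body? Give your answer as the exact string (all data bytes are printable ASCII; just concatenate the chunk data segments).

Chunk 1: stream[0..1]='3' size=0x3=3, data at stream[3..6]='dpv' -> body[0..3], body so far='dpv'
Chunk 2: stream[8..9]='2' size=0x2=2, data at stream[11..13]='t2' -> body[3..5], body so far='dpvt2'
Chunk 3: stream[15..16]='2' size=0x2=2, data at stream[18..20]='ev' -> body[5..7], body so far='dpvt2ev'
Chunk 4: stream[22..23]='0' size=0 (terminator). Final body='dpvt2ev' (7 bytes)

Answer: dpvt2ev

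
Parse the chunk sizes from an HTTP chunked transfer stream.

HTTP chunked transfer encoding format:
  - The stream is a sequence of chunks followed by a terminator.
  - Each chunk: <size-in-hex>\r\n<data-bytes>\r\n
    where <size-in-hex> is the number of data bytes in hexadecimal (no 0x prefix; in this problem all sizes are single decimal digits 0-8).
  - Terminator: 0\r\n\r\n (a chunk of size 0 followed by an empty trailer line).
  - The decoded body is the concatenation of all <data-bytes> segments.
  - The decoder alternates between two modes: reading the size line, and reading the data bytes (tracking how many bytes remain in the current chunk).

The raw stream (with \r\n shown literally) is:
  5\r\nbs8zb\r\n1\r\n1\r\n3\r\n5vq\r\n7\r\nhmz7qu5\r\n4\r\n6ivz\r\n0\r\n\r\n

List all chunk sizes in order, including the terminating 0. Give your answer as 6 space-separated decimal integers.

Answer: 5 1 3 7 4 0

Derivation:
Chunk 1: stream[0..1]='5' size=0x5=5, data at stream[3..8]='bs8zb' -> body[0..5], body so far='bs8zb'
Chunk 2: stream[10..11]='1' size=0x1=1, data at stream[13..14]='1' -> body[5..6], body so far='bs8zb1'
Chunk 3: stream[16..17]='3' size=0x3=3, data at stream[19..22]='5vq' -> body[6..9], body so far='bs8zb15vq'
Chunk 4: stream[24..25]='7' size=0x7=7, data at stream[27..34]='hmz7qu5' -> body[9..16], body so far='bs8zb15vqhmz7qu5'
Chunk 5: stream[36..37]='4' size=0x4=4, data at stream[39..43]='6ivz' -> body[16..20], body so far='bs8zb15vqhmz7qu56ivz'
Chunk 6: stream[45..46]='0' size=0 (terminator). Final body='bs8zb15vqhmz7qu56ivz' (20 bytes)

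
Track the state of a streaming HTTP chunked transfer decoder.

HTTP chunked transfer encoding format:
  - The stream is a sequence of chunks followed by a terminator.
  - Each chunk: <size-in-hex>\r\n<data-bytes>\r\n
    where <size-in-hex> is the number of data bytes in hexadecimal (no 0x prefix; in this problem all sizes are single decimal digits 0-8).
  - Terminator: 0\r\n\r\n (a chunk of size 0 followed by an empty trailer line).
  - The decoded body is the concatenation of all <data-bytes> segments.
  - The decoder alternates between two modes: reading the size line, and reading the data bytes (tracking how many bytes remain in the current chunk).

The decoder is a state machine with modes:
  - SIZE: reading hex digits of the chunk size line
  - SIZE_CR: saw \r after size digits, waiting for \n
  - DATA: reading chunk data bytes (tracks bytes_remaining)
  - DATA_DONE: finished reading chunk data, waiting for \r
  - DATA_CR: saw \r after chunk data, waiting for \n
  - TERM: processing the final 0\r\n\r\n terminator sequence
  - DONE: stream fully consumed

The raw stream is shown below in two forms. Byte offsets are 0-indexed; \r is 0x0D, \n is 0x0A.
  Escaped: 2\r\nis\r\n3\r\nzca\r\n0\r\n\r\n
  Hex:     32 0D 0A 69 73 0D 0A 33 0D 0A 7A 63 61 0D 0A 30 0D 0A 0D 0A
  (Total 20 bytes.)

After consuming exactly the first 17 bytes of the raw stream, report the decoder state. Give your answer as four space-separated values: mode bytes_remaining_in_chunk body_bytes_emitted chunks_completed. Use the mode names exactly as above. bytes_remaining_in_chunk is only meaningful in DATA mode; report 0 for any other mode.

Byte 0 = '2': mode=SIZE remaining=0 emitted=0 chunks_done=0
Byte 1 = 0x0D: mode=SIZE_CR remaining=0 emitted=0 chunks_done=0
Byte 2 = 0x0A: mode=DATA remaining=2 emitted=0 chunks_done=0
Byte 3 = 'i': mode=DATA remaining=1 emitted=1 chunks_done=0
Byte 4 = 's': mode=DATA_DONE remaining=0 emitted=2 chunks_done=0
Byte 5 = 0x0D: mode=DATA_CR remaining=0 emitted=2 chunks_done=0
Byte 6 = 0x0A: mode=SIZE remaining=0 emitted=2 chunks_done=1
Byte 7 = '3': mode=SIZE remaining=0 emitted=2 chunks_done=1
Byte 8 = 0x0D: mode=SIZE_CR remaining=0 emitted=2 chunks_done=1
Byte 9 = 0x0A: mode=DATA remaining=3 emitted=2 chunks_done=1
Byte 10 = 'z': mode=DATA remaining=2 emitted=3 chunks_done=1
Byte 11 = 'c': mode=DATA remaining=1 emitted=4 chunks_done=1
Byte 12 = 'a': mode=DATA_DONE remaining=0 emitted=5 chunks_done=1
Byte 13 = 0x0D: mode=DATA_CR remaining=0 emitted=5 chunks_done=1
Byte 14 = 0x0A: mode=SIZE remaining=0 emitted=5 chunks_done=2
Byte 15 = '0': mode=SIZE remaining=0 emitted=5 chunks_done=2
Byte 16 = 0x0D: mode=SIZE_CR remaining=0 emitted=5 chunks_done=2

Answer: SIZE_CR 0 5 2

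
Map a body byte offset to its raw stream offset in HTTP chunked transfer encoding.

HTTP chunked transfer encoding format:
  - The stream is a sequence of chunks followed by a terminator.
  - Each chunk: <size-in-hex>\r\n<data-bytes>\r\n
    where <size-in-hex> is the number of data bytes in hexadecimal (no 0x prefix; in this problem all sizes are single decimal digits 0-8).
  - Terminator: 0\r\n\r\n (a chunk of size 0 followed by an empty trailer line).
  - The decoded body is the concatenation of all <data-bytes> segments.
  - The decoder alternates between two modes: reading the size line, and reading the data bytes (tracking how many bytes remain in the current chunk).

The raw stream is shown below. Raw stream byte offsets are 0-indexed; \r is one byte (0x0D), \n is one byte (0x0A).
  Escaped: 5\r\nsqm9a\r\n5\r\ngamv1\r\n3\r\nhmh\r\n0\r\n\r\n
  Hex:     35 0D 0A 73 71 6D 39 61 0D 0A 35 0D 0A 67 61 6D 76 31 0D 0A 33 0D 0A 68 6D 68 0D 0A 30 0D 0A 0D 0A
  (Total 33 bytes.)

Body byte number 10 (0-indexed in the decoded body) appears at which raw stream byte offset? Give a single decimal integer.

Answer: 23

Derivation:
Chunk 1: stream[0..1]='5' size=0x5=5, data at stream[3..8]='sqm9a' -> body[0..5], body so far='sqm9a'
Chunk 2: stream[10..11]='5' size=0x5=5, data at stream[13..18]='gamv1' -> body[5..10], body so far='sqm9agamv1'
Chunk 3: stream[20..21]='3' size=0x3=3, data at stream[23..26]='hmh' -> body[10..13], body so far='sqm9agamv1hmh'
Chunk 4: stream[28..29]='0' size=0 (terminator). Final body='sqm9agamv1hmh' (13 bytes)
Body byte 10 at stream offset 23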